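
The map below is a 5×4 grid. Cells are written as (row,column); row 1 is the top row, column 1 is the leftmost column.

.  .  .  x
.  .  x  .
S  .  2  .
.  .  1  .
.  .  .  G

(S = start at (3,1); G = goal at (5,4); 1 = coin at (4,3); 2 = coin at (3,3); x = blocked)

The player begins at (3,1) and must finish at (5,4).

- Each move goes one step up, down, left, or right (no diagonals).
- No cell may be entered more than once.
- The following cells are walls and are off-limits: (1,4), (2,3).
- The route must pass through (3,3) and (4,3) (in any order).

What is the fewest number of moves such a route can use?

5

Any route passes through (3,3) and (4,3) in some order between (3,1) and (5,4). Summing Manhattan distances along each leg and taking the cheapest ordering ((3,1) → (3,3) → (4,3) → (5,4)) gives a lower bound of 2 + 1 + 2 = 5 moves.
A route of 5 moves achieves this: (3,1) → (3,2) → (3,3) → (4,3) → (5,3) → (5,4).
Since 5 matches the lower bound, it is optimal.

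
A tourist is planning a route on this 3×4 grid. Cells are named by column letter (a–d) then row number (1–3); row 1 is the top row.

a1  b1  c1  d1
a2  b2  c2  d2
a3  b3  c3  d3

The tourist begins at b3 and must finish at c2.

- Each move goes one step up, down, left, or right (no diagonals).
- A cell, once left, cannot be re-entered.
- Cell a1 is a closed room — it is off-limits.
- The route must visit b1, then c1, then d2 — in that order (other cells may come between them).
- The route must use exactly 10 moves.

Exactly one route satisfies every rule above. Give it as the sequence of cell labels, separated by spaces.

b3 a3 a2 b2 b1 c1 d1 d2 d3 c3 c2

The waypoints must appear in the order b1, c1, d2, with no cell reused.
Route from b3: left 1 to a3, up 1 to a2, right 1 to b2, up 1 to b1, right 2 to d1, down 2 to d3, left 1 to c3, up 1 to c2 — 10 moves in all.
Check: order respected (b1 at step 4, c1 at step 5, d2 at step 7); 10 moves as required.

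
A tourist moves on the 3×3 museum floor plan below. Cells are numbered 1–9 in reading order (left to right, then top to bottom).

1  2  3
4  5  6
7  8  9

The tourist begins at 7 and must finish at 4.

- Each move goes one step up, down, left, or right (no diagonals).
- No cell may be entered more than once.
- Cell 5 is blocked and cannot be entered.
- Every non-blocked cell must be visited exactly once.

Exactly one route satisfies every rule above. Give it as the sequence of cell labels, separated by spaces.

Need to visit all 8 open cells exactly once, starting at 7 and ending at 4.
Cell 9 has only two open neighbours (6 and 8), so the path must pass straight through it: one of those is the cell it's entered from and the other is where it exits.
Route from 7: 2× right (reaching 9), 2× up (reaching 3), 2× left (reaching 1), down to 4 — 7 moves in all.
Check: all 8 open cells covered.

7 8 9 6 3 2 1 4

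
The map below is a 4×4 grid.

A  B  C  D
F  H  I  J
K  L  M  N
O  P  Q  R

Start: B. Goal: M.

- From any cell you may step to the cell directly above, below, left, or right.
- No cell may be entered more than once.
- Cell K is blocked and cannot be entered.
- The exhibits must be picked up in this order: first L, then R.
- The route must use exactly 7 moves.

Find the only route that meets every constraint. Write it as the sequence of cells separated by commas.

The waypoints must appear in the order L, R, with no cell reused.
Route from B: 3× down (reaching P), 2× right (reaching R), up to N, left to M — 7 moves in all.
Check: order respected (L at step 2, R at step 5); 7 moves as required.

B, H, L, P, Q, R, N, M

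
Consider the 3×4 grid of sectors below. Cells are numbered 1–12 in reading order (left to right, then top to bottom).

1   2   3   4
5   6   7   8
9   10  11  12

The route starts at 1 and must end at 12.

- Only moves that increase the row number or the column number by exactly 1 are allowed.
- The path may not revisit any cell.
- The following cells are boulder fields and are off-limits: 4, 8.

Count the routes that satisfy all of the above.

6

A right/down-only route from 1 to 12 makes exactly 2 down-moves and 3 right-moves in some order.
With no other constraints that would be C(5,2) = 10 routes.
Subtract routes through each blocked cell (inclusion–exclusion for overlaps): − through 4: 1 − through 8: 4 + through 4&8: 1 → 6.
That gives 6 routes.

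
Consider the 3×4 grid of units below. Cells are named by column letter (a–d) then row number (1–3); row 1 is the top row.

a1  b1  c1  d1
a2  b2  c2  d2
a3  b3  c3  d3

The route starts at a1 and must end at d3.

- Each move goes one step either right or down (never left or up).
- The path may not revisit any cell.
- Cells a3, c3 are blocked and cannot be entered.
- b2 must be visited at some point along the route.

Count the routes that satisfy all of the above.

A right/down-only route from a1 to d3 makes exactly 2 down-moves and 3 right-moves in some order.
With no other constraints that would be C(5,2) = 10 routes.
Split at b2 and multiply the segment counts (each segment already excludes blocked cells): a1→b2: 2; b2→d3: 1; product = 2.
That gives 2 routes.

2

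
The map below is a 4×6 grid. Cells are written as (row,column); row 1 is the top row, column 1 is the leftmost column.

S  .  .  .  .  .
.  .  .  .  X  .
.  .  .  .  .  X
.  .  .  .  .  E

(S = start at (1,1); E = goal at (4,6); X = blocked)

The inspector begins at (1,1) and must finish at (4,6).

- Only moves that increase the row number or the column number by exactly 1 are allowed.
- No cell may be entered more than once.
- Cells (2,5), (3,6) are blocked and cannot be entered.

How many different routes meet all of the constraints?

A right/down-only route from (1,1) to (4,6) makes exactly 3 down-moves and 5 right-moves in some order.
With no other constraints that would be C(8,3) = 56 routes.
Subtract routes through each blocked cell (inclusion–exclusion for overlaps): − through (2,5): 15 − through (3,6): 21 + through (2,5)&(3,6): 10 → 30.
That gives 30 routes.

30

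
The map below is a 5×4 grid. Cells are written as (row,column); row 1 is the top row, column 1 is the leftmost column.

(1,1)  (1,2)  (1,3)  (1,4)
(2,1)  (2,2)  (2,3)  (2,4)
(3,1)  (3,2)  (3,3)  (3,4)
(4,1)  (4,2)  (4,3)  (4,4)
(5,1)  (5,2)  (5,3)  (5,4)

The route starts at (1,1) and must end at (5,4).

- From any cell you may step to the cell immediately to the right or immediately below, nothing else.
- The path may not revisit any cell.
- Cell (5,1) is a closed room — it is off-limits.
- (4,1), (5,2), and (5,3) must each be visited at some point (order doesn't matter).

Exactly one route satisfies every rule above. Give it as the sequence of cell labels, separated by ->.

(1,1) -> (2,1) -> (3,1) -> (4,1) -> (4,2) -> (5,2) -> (5,3) -> (5,4)

Moves only go right or down, so the column and row indices never decrease.
Route from (1,1): down 3 to (4,1), right 1 to (4,2), down 1 to (5,2), right 2 to (5,4) — 7 moves in all.
Check: all required cells visited.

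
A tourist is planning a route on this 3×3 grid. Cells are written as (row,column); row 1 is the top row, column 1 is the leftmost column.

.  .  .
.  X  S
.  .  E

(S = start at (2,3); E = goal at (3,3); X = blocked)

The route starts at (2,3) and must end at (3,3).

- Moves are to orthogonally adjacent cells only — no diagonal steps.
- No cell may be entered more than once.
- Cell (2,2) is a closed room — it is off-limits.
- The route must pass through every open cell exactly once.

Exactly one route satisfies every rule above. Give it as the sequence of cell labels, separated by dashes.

(2,3) - (1,3) - (1,2) - (1,1) - (2,1) - (3,1) - (3,2) - (3,3)

Need to visit all 8 open cells exactly once, starting at (2,3) and ending at (3,3).
Cell (1,2) has only two open neighbours ((1,1) and (1,3)), so the path must pass straight through it: one of those is the cell it's entered from and the other is where it exits.
Route from (2,3): up 1 to (1,3), left 2 to (1,1), down 2 to (3,1), right 2 to (3,3) — 7 moves in all.
Check: all 8 open cells covered.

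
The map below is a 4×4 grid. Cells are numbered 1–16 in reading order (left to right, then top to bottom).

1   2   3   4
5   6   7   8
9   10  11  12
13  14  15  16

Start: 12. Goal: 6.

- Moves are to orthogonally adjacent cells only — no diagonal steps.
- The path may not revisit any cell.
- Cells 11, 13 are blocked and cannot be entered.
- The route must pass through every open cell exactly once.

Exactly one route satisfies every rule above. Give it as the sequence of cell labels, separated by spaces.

Need to visit all 14 open cells exactly once, starting at 12 and ending at 6.
Cell 1 has only two open neighbours (5 and 2), so the path must pass straight through it: one of those is the cell it's entered from and the other is where it exits.
Route from 12: down to 16, 2× left (reaching 14), up to 10, left to 9, 2× up (reaching 1), 3× right (reaching 4), down to 8, 2× left (reaching 6) — 13 moves in all.
Check: all 14 open cells covered.

12 16 15 14 10 9 5 1 2 3 4 8 7 6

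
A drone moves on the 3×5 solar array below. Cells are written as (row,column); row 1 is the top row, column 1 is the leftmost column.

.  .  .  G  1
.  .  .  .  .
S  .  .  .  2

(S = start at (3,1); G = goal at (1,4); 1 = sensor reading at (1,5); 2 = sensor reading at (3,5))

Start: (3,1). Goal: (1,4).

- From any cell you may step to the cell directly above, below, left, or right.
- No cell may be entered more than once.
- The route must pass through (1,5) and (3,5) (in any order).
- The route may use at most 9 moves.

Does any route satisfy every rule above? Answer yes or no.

One route that works: (3,1) → (3,2) → (3,3) → (3,4) → (3,5) → (2,5) → (1,5) → (1,4).

yes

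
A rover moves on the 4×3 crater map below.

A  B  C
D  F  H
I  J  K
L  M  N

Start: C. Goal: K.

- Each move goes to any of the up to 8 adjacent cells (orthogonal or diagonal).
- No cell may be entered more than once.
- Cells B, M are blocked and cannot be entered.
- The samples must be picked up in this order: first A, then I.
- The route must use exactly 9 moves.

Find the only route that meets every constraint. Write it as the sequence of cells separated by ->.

The waypoints must appear in the order A, I, with no cell reused.
Route from C: down 1 to H, left 1 to F, up-left 1 to A, down 3 to L, up-right 1 to J, down-right 1 to N, up 1 to K — 9 moves in all.
Check: order respected (A at step 3, I at step 5); 9 moves as required.

C -> H -> F -> A -> D -> I -> L -> J -> N -> K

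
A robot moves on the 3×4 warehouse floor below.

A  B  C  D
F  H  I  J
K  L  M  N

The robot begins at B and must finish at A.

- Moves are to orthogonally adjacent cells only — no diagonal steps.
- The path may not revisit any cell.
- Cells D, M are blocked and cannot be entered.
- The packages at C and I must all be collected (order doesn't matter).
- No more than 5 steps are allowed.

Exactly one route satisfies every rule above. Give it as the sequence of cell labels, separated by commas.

The budget equals the shortest possible length, so every move has to be on a shortest route through the required cells.
Route from B: right to C, down to I, 2× left (reaching F), up to A — 5 moves in all.
Check: all required cells visited; 5 ≤ 5 moves.

B, C, I, H, F, A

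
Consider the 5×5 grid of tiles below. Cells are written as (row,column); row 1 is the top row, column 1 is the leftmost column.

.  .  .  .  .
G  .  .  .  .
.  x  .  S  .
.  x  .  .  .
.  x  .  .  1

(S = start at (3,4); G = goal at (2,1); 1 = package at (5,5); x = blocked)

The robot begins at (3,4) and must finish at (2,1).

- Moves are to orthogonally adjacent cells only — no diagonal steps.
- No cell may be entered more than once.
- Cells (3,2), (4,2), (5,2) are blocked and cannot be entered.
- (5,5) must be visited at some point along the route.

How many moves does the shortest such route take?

10

Any route passes through (5,5) somewhere between (3,4) and (2,1). Summing Manhattan distances along the two legs ((3,4) → (5,5) → (2,1)) gives a lower bound of 3 + 7 = 10 moves.
A route of 10 moves achieves this: (3,4) → (4,4) → (5,4) → (5,5) → (4,5) → (3,5) → (2,5) → (2,4) → (2,3) → (2,2) → (2,1).
Since 10 matches the lower bound, it is optimal.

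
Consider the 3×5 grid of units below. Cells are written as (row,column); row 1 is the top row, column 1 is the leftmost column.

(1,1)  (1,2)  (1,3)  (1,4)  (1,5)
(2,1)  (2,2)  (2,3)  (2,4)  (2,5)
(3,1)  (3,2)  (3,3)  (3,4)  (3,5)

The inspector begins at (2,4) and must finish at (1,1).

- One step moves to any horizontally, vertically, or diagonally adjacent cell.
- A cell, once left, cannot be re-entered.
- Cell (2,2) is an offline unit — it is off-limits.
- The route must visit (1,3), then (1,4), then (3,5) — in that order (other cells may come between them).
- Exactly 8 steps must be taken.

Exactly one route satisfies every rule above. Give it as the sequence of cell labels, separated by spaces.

The waypoints must appear in the order (1,3), (1,4), (3,5), with no cell reused.
Route from (2,4): up-left 1 to (1,3), right 1 to (1,4), down-right 1 to (2,5), down 1 to (3,5), left 1 to (3,4), up-left 2 to (1,2), left 1 to (1,1) — 8 moves in all.
Check: order respected ((1,3) at step 1, (1,4) at step 2, (3,5) at step 4); 8 moves as required.

(2,4) (1,3) (1,4) (2,5) (3,5) (3,4) (2,3) (1,2) (1,1)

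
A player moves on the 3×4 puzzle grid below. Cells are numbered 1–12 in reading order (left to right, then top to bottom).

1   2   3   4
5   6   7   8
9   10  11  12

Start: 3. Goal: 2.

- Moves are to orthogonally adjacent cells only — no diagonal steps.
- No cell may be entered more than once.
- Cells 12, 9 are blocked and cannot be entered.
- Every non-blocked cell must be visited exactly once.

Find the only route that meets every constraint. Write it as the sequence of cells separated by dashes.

3 - 4 - 8 - 7 - 11 - 10 - 6 - 5 - 1 - 2

Need to visit all 10 open cells exactly once, starting at 3 and ending at 2.
Cell 1 has only two open neighbours (5 and 2), so the path must pass straight through it: one of those is the cell it's entered from and the other is where it exits.
Route from 3: right 1 to 4, down 1 to 8, left 1 to 7, down 1 to 11, left 1 to 10, up 1 to 6, left 1 to 5, up 1 to 1, right 1 to 2 — 9 moves in all.
Check: all 10 open cells covered.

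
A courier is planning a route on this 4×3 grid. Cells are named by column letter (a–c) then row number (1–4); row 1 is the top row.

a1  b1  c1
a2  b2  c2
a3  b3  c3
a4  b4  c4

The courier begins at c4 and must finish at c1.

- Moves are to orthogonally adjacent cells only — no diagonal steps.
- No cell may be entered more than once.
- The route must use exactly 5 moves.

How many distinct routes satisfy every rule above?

Need simple routes of exactly 5 moves from c4 to c1 (Manhattan distance 3, so 1 moves are spent on a detour and 1 undoing it).
Enumerating: c4 c3 c2 b2 b1 c1 | c4 c3 b3 b2 b1 c1 | c4 c3 b3 b2 c2 c1 | c4 b4 b3 b2 b1 c1 | c4 b4 b3 b2 c2 c1 | c4 b4 b3 c3 c2 c1.
That gives 6 routes.

6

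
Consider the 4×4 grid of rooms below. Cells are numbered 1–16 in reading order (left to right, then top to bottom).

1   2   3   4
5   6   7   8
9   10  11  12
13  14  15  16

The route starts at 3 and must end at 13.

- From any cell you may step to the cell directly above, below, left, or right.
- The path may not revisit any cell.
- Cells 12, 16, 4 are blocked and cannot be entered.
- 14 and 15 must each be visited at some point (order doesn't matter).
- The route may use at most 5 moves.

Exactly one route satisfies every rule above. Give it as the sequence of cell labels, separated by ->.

The 5-move cap with required stops at 14, 15 leaves no slack for detours.
Route from 3: 3× down (reaching 15), 2× left (reaching 13) — 5 moves in all.
Check: all required cells visited; 5 ≤ 5 moves.

3 -> 7 -> 11 -> 15 -> 14 -> 13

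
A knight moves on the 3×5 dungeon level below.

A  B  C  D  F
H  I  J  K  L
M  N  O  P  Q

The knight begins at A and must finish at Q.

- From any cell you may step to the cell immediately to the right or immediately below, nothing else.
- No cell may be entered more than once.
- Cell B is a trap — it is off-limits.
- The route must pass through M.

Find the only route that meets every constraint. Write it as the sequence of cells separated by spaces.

A H M N O P Q

Moves only go right or down, so the column and row indices never decrease.
Route from A: down 2 to M, right 4 to Q — 6 moves in all.
Check: all required cells visited.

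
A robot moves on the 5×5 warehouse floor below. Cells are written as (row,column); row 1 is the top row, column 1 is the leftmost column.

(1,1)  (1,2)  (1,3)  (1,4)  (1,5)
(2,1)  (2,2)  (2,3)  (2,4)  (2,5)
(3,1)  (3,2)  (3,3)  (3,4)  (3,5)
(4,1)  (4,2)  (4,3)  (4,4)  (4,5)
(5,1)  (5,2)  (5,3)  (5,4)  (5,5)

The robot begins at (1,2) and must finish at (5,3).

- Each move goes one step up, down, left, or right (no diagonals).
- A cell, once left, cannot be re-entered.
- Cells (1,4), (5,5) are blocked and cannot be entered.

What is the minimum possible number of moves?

The Manhattan distance from (1,2) to (5,3) is |1−5| + |2−3| = 5, so at least 5 moves are needed.
A route of 5 moves achieves this: (1,2) → (2,2) → (3,2) → (4,2) → (5,2) → (5,3).
Since 5 matches the lower bound, it is optimal.

5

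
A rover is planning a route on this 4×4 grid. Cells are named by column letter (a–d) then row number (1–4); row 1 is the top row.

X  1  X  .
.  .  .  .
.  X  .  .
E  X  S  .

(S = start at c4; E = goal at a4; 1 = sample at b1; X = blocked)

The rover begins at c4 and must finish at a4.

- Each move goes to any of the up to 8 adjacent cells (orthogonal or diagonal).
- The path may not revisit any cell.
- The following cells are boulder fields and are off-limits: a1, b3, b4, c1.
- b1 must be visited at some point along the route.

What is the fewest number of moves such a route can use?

6

Any route passes through b1 somewhere between c4 and a4. Summing Chebyshev distances along the two legs (c4 → b1 → a4) gives a lower bound of 3 + 3 = 6 moves.
A route of 6 moves achieves this: c4 → c3 → b2 → b1 → a2 → a3 → a4.
Since 6 matches the lower bound, it is optimal.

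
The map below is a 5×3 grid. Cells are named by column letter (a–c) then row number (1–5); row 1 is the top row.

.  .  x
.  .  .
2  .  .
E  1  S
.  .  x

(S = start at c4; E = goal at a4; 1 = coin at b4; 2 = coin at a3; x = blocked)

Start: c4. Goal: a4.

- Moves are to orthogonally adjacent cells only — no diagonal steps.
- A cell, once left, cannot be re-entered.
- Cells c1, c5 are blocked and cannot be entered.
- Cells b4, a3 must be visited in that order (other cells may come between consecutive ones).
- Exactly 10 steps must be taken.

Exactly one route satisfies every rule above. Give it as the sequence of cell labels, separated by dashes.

The waypoints must appear in the order b4, a3, with no cell reused.
Route from c4: left 1 to b4, up 1 to b3, right 1 to c3, up 1 to c2, left 1 to b2, up 1 to b1, left 1 to a1, down 3 to a4 — 10 moves in all.
Check: order respected (1 at step 1, 2 at step 9); 10 moves as required.

c4 - b4 - b3 - c3 - c2 - b2 - b1 - a1 - a2 - a3 - a4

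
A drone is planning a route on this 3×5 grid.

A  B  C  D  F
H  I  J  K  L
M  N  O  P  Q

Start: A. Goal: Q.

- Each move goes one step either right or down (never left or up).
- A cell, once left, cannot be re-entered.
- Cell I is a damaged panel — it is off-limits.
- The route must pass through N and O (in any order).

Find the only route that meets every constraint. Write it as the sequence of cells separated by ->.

A -> H -> M -> N -> O -> P -> Q

Moves only go right or down, so the column and row indices never decrease.
Route from A: 2× down (reaching M), 4× right (reaching Q) — 6 moves in all.
Check: all required cells visited.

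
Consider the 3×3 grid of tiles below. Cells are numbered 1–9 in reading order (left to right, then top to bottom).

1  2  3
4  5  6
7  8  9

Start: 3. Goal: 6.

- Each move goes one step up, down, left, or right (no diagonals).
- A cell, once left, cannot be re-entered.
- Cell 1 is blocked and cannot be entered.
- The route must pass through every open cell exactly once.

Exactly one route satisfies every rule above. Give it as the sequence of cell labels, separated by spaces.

Need to visit all 8 open cells exactly once, starting at 3 and ending at 6.
Route from 3: left to 2, down to 5, left to 4, down to 7, 2× right (reaching 9), up to 6 — 7 moves in all.
Check: all 8 open cells covered.

3 2 5 4 7 8 9 6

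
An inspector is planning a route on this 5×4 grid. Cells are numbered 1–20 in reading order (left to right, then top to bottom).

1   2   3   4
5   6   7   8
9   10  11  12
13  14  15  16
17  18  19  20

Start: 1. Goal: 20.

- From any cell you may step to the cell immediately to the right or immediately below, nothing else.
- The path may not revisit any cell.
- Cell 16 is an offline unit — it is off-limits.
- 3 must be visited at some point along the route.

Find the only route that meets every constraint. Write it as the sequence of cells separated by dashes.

1 - 2 - 3 - 7 - 11 - 15 - 19 - 20

Moves only go right or down, so the column and row indices never decrease.
Route from 1: 2× right (reaching 3), 4× down (reaching 19), right to 20 — 7 moves in all.
Check: all required cells visited.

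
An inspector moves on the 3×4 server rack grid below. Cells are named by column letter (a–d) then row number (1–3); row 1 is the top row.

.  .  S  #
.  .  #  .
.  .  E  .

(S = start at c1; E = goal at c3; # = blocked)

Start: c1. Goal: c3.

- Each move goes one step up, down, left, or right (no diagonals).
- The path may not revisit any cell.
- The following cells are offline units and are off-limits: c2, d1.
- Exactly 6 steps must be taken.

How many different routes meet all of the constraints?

3

Need simple routes of exactly 6 moves from c1 to c3 (Manhattan distance 2, so 2 moves are spent on a detour and 2 undoing it).
Enumerating: c1 b1 b2 a2 a3 b3 c3 | c1 b1 a1 a2 a3 b3 c3 | c1 b1 a1 a2 b2 b3 c3.
That gives 3 routes.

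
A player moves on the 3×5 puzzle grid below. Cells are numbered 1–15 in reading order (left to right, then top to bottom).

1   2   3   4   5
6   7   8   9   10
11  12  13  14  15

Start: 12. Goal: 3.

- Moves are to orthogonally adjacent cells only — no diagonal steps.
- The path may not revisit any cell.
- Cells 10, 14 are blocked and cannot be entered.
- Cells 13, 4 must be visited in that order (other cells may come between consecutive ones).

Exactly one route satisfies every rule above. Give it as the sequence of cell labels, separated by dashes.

12 - 13 - 8 - 9 - 4 - 3

The waypoints must appear in the order 13, 4, with no cell reused.
Route from 12: right to 13, up to 8, right to 9, up to 4, left to 3 — 5 moves in all.
Check: order respected (13 at step 1, 4 at step 4).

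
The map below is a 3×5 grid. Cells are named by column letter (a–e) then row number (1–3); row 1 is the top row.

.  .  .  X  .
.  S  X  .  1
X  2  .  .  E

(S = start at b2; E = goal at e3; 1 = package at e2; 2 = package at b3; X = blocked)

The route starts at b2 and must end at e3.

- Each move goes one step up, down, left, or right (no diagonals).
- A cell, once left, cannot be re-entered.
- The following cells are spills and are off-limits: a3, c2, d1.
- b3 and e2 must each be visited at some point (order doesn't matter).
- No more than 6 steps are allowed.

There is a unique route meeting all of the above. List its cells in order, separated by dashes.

The 6-move cap with required stops at b3, e2 leaves no slack for detours.
Route from b2: down to b3, 2× right (reaching d3), up to d2, right to e2, down to e3 — 6 moves in all.
Check: all required cells visited; 6 ≤ 6 moves.

b2 - b3 - c3 - d3 - d2 - e2 - e3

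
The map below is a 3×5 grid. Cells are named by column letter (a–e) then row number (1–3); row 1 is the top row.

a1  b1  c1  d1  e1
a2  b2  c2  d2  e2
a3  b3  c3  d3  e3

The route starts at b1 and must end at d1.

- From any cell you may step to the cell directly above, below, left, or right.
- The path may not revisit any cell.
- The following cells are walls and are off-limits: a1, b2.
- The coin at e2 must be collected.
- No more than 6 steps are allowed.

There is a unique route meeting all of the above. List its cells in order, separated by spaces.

b1 c1 c2 d2 e2 e1 d1

Any route must reach e2 and still end at d1 within 6 moves, so the order of the required stops is forced.
Route from b1: right 1 to c1, down 1 to c2, right 2 to e2, up 1 to e1, left 1 to d1 — 6 moves in all.
Check: all required cells visited; 6 ≤ 6 moves.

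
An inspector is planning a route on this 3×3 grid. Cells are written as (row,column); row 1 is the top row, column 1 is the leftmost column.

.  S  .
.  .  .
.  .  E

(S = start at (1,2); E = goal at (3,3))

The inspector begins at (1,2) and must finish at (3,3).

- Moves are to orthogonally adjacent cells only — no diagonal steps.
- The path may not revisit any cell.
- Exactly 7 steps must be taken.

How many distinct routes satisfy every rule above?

Need simple routes of exactly 7 moves from (1,2) to (3,3) (Manhattan distance 3, so 2 moves are spent on a detour and 2 undoing it).
Enumerating: (1,2) (1,1) (2,1) (3,1) (3,2) (2,2) (2,3) (3,3) | (1,2) (1,3) (2,3) (2,2) (2,1) (3,1) (3,2) (3,3).
That gives 2 routes.

2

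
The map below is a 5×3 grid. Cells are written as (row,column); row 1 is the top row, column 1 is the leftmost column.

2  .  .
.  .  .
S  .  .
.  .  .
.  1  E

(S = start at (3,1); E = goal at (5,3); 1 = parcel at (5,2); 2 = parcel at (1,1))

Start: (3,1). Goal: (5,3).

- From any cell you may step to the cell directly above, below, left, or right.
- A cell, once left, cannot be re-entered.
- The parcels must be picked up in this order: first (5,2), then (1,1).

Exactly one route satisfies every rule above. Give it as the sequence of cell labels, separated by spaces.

The waypoints must appear in the order (5,2), (1,1), with no cell reused.
Route from (3,1): 2× down (reaching (5,1)), right to (5,2), 3× up (reaching (2,2)), left to (2,1), up to (1,1), 2× right (reaching (1,3)), 4× down (reaching (5,3)) — 14 moves in all.
Check: order respected (1 at step 3, 2 at step 8).

(3,1) (4,1) (5,1) (5,2) (4,2) (3,2) (2,2) (2,1) (1,1) (1,2) (1,3) (2,3) (3,3) (4,3) (5,3)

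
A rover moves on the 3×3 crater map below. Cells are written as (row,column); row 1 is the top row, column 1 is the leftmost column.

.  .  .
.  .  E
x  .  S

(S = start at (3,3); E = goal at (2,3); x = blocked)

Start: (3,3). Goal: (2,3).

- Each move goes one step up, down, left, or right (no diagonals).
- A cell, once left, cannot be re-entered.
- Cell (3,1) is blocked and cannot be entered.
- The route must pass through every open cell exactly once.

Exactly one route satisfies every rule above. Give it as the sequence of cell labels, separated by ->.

(3,3) -> (3,2) -> (2,2) -> (2,1) -> (1,1) -> (1,2) -> (1,3) -> (2,3)

Need to visit all 8 open cells exactly once, starting at (3,3) and ending at (2,3).
Cell (3,2) has only two open neighbours ((2,2) and (3,3)), so the path must pass straight through it: one of those is the cell it's entered from and the other is where it exits.
Route from (3,3): left to (3,2), up to (2,2), left to (2,1), up to (1,1), 2× right (reaching (1,3)), down to (2,3) — 7 moves in all.
Check: all 8 open cells covered.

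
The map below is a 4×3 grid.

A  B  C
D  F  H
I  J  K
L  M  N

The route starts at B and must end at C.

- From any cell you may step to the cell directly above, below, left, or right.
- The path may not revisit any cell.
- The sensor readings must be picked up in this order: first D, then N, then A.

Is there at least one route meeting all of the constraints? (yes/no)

Ignoring the required order, 5 revisit-free routes from B to C pass through all of D, N, and A; the waypoint orders that occur are A → D → N (5) — never D → N → A.

no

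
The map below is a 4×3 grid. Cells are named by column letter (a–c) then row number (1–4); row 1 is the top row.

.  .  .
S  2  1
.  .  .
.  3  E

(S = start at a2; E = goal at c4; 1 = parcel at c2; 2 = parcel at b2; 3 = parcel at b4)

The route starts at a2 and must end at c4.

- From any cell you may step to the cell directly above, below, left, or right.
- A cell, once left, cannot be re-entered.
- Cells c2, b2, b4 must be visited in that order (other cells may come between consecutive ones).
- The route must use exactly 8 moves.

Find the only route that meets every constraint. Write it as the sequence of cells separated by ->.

The waypoints must appear in the order c2, b2, b4, with no cell reused.
Route from a2: up to a1, 2× right (reaching c1), down to c2, left to b2, 2× down (reaching b4), right to c4 — 8 moves in all.
Check: order respected (1 at step 4, 2 at step 5, 3 at step 7); 8 moves as required.

a2 -> a1 -> b1 -> c1 -> c2 -> b2 -> b3 -> b4 -> c4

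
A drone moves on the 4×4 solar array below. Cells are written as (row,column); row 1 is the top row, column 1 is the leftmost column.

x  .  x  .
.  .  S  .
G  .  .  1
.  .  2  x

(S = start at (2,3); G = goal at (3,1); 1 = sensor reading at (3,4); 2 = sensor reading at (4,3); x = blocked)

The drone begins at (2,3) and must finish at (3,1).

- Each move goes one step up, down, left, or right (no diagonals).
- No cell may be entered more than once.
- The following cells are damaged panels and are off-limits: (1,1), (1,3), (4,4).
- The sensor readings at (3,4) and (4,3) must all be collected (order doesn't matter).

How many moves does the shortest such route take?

Any route passes through (3,4) and (4,3) in some order between (2,3) and (3,1). Summing Manhattan distances along each leg and taking the cheapest ordering ((2,3) → (3,4) → (4,3) → (3,1)) gives a lower bound of 2 + 2 + 3 = 7 moves.
A route of 7 moves achieves this: (2,3) → (2,4) → (3,4) → (3,3) → (4,3) → (4,2) → (3,2) → (3,1).
Since 7 matches the lower bound, it is optimal.

7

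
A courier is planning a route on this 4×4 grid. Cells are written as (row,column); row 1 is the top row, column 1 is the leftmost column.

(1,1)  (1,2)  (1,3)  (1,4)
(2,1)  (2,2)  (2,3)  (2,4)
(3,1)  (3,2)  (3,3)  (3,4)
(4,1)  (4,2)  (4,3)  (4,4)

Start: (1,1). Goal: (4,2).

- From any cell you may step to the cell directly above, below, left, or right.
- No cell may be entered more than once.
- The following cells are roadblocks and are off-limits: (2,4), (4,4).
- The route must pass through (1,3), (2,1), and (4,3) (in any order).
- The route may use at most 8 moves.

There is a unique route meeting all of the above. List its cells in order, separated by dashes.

Any route must reach (1,3), (2,1), and (4,3) and still end at (4,2) within 8 moves, so the order of the required stops is forced.
Route from (1,1): down to (2,1), right to (2,2), up to (1,2), right to (1,3), 3× down (reaching (4,3)), left to (4,2) — 8 moves in all.
Check: all required cells visited; 8 ≤ 8 moves.

(1,1) - (2,1) - (2,2) - (1,2) - (1,3) - (2,3) - (3,3) - (4,3) - (4,2)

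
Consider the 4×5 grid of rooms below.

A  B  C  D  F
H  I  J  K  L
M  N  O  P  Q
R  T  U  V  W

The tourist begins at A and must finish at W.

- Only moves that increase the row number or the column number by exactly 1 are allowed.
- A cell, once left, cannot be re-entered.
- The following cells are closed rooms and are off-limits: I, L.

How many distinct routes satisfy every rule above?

A right/down-only route from A to W makes exactly 3 down-moves and 4 right-moves in some order.
With no other constraints that would be C(7,3) = 35 routes.
Subtract routes through each blocked cell (inclusion–exclusion for overlaps): − through I: 20 − through L: 5 + through I&L: 2 → 12.
That gives 12 routes.

12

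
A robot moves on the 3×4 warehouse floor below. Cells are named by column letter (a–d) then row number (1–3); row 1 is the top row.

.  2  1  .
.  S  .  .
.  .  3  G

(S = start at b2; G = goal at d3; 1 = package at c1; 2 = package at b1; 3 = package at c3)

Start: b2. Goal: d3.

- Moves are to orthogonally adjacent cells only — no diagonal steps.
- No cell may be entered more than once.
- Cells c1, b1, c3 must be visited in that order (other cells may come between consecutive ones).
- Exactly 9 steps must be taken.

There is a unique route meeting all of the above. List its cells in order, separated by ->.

The waypoints must appear in the order c1, b1, c3, with no cell reused.
Route from b2: right to c2, up to c1, 2× left (reaching a1), 2× down (reaching a3), 3× right (reaching d3) — 9 moves in all.
Check: order respected (1 at step 2, 2 at step 3, 3 at step 8); 9 moves as required.

b2 -> c2 -> c1 -> b1 -> a1 -> a2 -> a3 -> b3 -> c3 -> d3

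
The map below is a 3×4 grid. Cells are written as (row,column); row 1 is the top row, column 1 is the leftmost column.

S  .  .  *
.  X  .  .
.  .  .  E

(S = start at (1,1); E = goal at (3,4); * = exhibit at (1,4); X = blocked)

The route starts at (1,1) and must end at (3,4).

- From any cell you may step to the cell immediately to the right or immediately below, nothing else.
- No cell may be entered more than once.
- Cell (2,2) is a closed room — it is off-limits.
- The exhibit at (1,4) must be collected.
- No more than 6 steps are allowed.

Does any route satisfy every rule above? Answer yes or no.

One route that works: (1,1) → (1,2) → (1,3) → (1,4) → (2,4) → (3,4).

yes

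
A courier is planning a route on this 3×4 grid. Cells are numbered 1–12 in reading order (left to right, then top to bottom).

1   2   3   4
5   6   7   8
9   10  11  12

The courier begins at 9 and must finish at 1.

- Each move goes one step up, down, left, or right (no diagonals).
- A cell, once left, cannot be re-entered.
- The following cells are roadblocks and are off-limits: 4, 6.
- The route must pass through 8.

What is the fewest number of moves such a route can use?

8

Any route passes through 8 somewhere between 9 and 1. Summing Manhattan distances along the two legs (9 → 8 → 1) gives a lower bound of 4 + 4 = 8 moves.
A route of 8 moves achieves this: 9 → 10 → 11 → 12 → 8 → 7 → 3 → 2 → 1.
Since 8 matches the lower bound, it is optimal.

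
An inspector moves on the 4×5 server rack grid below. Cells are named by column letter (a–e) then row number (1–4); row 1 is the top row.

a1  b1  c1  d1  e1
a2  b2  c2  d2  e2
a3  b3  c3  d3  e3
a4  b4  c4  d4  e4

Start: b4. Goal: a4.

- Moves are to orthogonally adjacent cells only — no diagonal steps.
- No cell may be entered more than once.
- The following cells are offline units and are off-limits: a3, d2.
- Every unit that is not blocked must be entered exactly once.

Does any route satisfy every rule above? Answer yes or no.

no

Colour the cells like a checkerboard: each orthogonal step flips colour, so a Hamiltonian route alternates colours. Here there are 8 cells of one colour and 10 of the other, with start on the opposite colour to the goal — the counts and endpoints can't be arranged into an alternating sequence of length 18, so no Hamiltonian route exists.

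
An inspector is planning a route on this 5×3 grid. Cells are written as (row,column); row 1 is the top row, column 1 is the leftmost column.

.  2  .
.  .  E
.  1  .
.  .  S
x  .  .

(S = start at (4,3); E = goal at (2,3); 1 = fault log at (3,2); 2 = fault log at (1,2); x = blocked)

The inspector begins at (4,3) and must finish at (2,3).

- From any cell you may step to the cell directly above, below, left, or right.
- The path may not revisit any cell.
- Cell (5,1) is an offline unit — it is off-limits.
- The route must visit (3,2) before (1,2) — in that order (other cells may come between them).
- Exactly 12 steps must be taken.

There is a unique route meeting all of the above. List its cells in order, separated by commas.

(4,3), (5,3), (5,2), (4,2), (4,1), (3,1), (3,2), (2,2), (2,1), (1,1), (1,2), (1,3), (2,3)

The waypoints must appear in the order (3,2), (1,2), with no cell reused.
Route from (4,3): down to (5,3), left to (5,2), up to (4,2), left to (4,1), up to (3,1), right to (3,2), up to (2,2), left to (2,1), up to (1,1), 2× right (reaching (1,3)), down to (2,3) — 12 moves in all.
Check: order respected (1 at step 6, 2 at step 10); 12 moves as required.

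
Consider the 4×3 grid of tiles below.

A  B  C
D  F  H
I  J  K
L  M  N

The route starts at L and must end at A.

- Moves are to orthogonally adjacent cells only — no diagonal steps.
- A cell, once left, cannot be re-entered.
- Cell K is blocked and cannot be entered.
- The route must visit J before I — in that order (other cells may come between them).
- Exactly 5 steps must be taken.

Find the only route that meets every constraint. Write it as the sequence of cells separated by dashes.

The waypoints must appear in the order J, I, with no cell reused.
Route from L: right to M, up to J, left to I, 2× up (reaching A) — 5 moves in all.
Check: order respected (J at step 2, I at step 3); 5 moves as required.

L - M - J - I - D - A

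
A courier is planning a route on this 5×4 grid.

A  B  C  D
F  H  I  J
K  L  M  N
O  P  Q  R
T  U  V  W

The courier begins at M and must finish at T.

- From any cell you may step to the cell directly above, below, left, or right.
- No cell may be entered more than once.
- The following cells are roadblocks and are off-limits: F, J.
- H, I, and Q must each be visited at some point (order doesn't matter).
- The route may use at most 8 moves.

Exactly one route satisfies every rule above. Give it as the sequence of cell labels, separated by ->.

M -> I -> H -> L -> P -> Q -> V -> U -> T

The budget equals the shortest possible length, so every move has to be on a shortest route through the required cells.
Route from M: up to I, left to H, 2× down (reaching P), right to Q, down to V, 2× left (reaching T) — 8 moves in all.
Check: all required cells visited; 8 ≤ 8 moves.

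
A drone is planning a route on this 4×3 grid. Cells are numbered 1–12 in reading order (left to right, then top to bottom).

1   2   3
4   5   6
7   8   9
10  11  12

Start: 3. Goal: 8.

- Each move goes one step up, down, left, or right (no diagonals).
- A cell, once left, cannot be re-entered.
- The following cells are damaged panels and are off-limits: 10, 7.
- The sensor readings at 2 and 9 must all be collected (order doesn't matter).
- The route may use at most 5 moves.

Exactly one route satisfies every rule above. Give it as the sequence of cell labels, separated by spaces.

The 5-move cap with required stops at 2, 9 leaves no slack for detours.
Route from 3: left 1 to 2, down 1 to 5, right 1 to 6, down 1 to 9, left 1 to 8 — 5 moves in all.
Check: all required cells visited; 5 ≤ 5 moves.

3 2 5 6 9 8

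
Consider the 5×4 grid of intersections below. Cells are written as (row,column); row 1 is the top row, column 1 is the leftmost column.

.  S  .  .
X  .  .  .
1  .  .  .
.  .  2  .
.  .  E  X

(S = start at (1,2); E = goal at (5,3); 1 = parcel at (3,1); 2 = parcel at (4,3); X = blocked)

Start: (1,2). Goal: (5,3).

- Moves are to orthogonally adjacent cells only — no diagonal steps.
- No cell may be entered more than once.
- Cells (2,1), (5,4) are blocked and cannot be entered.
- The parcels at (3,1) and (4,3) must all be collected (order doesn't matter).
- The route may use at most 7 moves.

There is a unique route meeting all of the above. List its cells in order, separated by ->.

(1,2) -> (2,2) -> (3,2) -> (3,1) -> (4,1) -> (4,2) -> (4,3) -> (5,3)

The budget equals the shortest possible length, so every move has to be on a shortest route through the required cells.
Route from (1,2): 2× down (reaching (3,2)), left to (3,1), down to (4,1), 2× right (reaching (4,3)), down to (5,3) — 7 moves in all.
Check: all required cells visited; 7 ≤ 7 moves.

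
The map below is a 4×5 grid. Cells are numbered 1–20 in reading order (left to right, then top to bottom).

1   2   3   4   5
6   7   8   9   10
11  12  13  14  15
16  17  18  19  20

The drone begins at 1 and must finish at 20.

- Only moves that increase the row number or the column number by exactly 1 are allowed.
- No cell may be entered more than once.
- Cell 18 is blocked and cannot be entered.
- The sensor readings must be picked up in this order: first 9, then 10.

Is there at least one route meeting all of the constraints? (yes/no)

One route that works: 1 → 6 → 7 → 8 → 9 → 10 → 15 → 20.

yes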